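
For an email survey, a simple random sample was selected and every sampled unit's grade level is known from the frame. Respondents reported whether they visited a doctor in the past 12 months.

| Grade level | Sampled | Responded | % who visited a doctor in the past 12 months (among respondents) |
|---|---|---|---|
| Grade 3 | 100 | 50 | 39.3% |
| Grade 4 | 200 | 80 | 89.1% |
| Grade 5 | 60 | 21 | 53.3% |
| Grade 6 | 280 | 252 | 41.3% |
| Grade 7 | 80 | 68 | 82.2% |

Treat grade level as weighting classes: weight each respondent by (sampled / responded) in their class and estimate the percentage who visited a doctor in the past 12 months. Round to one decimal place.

59.8%

Response rates by class: Grade 3 50/100 = 50%, Grade 4 80/200 = 40%, Grade 5 21/60 = 35%, Grade 6 252/280 = 90%, Grade 7 68/80 = 85%.
Weighting each respondent by the inverse class response rate inflates each class back to its sampled size, so the class weight is n_sampled:
  Grade 3: 100 × 39.3 = 3930
  Grade 4: 200 × 89.1 = 17,820
  Grade 5: 60 × 53.3 = 3198
  Grade 6: 280 × 41.3 = 11,564
  Grade 7: 80 × 82.2 = 6576
Adjusted estimate = 43,088 / 720 = 59.8444 → 59.8%.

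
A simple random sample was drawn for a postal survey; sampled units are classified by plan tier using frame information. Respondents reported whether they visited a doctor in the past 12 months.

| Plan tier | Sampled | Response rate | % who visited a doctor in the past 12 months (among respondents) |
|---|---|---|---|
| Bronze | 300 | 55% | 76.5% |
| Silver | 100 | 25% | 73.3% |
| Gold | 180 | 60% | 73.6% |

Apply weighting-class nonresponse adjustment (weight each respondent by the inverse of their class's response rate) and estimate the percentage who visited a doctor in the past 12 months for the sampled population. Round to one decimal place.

Weighting each respondent by the inverse class response rate inflates each class back to its sampled size, so the class weight is n_sampled:
  Bronze: 300 × 76.5 = 22,950
  Silver: 100 × 73.3 = 7330
  Gold: 180 × 73.6 = 13248
Adjusted estimate = 43,528 / 580 = 75.0483 → 75.0%.

75.0%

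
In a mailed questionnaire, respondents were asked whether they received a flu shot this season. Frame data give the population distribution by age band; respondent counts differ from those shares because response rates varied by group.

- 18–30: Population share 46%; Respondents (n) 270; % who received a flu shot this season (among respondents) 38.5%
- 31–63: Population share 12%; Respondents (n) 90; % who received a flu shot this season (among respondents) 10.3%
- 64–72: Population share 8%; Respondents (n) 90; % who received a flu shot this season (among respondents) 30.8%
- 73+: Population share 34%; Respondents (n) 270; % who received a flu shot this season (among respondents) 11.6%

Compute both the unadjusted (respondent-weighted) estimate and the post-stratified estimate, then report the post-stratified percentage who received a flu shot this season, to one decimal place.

Unadjusted (pooled respondent) estimate weights by respondent counts:
  (270/720)×38.5 + (90/720)×10.3 + (90/720)×30.8 + (270/720)×11.6 = 23.925%
Reweighting by population age band shares:
  0.46×38.5 + 0.12×10.3 + 0.08×30.8 + 0.34×11.6 = 25.354%

25.4%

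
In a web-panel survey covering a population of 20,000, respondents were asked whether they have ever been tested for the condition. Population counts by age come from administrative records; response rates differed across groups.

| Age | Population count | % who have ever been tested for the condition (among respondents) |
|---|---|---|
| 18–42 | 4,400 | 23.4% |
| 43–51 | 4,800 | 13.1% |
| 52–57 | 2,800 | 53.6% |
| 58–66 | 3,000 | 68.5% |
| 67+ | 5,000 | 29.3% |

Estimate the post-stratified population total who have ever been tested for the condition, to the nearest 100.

Each cell contributes its population count × the respondent rate:
  18–42: 4,400 × 23.4% = 1029.6
  43–51: 4,800 × 13.1% = 628.8
  52–57: 2,800 × 53.6% = 1500.8
  58–66: 3,000 × 68.5% = 2055
  67+: 5,000 × 29.3% = 1465
Estimated total = 6679.2 → 6,700.

6,700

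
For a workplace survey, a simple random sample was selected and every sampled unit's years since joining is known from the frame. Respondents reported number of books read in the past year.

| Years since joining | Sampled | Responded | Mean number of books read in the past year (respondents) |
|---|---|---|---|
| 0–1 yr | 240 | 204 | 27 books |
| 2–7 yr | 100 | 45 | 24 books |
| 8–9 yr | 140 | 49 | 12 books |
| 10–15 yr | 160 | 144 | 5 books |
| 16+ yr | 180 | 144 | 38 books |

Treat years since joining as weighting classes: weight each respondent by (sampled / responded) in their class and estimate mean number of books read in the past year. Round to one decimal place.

Response rates by class: 0–1 yr 204/240 = 85%, 2–7 yr 45/100 = 45%, 8–9 yr 49/140 = 35%, 10–15 yr 144/160 = 90%, 16+ yr 144/180 = 80%.
Weighting each respondent by the inverse class response rate inflates each class back to its sampled size, so the class weight is n_sampled:
  0–1 yr: 240 × 27 = 6480
  2–7 yr: 100 × 24 = 2400
  8–9 yr: 140 × 12 = 1680
  10–15 yr: 160 × 5 = 800
  16+ yr: 180 × 38 = 6840
Adjusted estimate = 18,200 / 820 = 22.1951 → 22.2.

22.2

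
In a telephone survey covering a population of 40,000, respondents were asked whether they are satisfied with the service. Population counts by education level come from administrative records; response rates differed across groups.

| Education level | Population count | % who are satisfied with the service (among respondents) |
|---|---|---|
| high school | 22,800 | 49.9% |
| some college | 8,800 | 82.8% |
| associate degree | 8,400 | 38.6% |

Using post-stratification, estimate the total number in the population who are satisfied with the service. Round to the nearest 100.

Each cell contributes its population count × the respondent rate:
  high school: 22,800 × 49.9% = 11377.2
  some college: 8,800 × 82.8% = 7286.4
  associate degree: 8,400 × 38.6% = 3242.4
Estimated total = 21,906 → 21,900.

21,900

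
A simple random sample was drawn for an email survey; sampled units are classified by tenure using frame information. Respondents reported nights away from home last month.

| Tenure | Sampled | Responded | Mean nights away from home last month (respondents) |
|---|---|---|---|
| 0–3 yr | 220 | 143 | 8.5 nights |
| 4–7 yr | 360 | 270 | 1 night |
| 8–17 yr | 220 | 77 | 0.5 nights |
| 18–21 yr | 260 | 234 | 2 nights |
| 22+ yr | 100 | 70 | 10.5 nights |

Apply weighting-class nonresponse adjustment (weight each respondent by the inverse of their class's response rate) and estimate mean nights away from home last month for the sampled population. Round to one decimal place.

Response rates by class: 0–3 yr 143/220 = 65%, 4–7 yr 270/360 = 75%, 8–17 yr 77/220 = 35%, 18–21 yr 234/260 = 90%, 22+ yr 70/100 = 70%.
With weight = n_sampled/n_responded per class, the weighted class total is n_sampled:
  0–3 yr: 220 × 8.5 = 1870
  4–7 yr: 360 × 1 = 360
  8–17 yr: 220 × 0.5 = 110
  18–21 yr: 260 × 2 = 520
  22+ yr: 100 × 10.5 = 1050
Adjusted estimate = 3910 / 1,160 = 3.37069 → 3.4.

3.4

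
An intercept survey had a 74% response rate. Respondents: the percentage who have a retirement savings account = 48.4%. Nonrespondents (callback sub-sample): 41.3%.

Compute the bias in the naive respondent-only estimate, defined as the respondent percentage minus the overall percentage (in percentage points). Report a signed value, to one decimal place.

Nonresponse fraction = 1 − 0.74 = 0.26.
Bias = (nonresponse fraction) × (respondent percentage − nonrespondent percentage)
     = 0.26 × (48.4 − 41.3) = 0.26 × 7.1 = 1.846.

+1.8 percentage points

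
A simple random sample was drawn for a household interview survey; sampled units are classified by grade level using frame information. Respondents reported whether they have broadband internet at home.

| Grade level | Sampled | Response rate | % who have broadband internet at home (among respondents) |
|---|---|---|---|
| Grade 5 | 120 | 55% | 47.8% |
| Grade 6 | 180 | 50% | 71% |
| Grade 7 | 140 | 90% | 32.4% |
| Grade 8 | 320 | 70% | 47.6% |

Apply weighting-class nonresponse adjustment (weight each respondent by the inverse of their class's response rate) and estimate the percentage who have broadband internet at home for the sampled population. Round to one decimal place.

Weighting each respondent by the inverse class response rate inflates each class back to its sampled size, so the class weight is n_sampled:
  Grade 5: 120 × 47.8 = 5736
  Grade 6: 180 × 71 = 12,780
  Grade 7: 140 × 32.4 = 4536
  Grade 8: 320 × 47.6 = 15,232
Adjusted estimate = 38,284 / 760 = 50.3737 → 50.4%.

50.4%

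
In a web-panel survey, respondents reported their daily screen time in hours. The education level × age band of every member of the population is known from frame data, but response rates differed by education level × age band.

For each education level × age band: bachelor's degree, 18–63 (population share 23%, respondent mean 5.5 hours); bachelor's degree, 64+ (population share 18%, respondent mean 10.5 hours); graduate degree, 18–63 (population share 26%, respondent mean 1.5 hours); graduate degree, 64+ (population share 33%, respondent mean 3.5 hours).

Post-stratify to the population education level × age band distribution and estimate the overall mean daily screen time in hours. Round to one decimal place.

4.7

Reweight to the known education level × age band distribution:
  bachelor's degree, 18–63: 0.23 × 5.5 = 1.265
  bachelor's degree, 64+: 0.18 × 10.5 = 1.89
  graduate degree, 18–63: 0.26 × 1.5 = 0.39
  graduate degree, 64+: 0.33 × 3.5 = 1.155
Post-stratified estimate = 4.7 → 4.7.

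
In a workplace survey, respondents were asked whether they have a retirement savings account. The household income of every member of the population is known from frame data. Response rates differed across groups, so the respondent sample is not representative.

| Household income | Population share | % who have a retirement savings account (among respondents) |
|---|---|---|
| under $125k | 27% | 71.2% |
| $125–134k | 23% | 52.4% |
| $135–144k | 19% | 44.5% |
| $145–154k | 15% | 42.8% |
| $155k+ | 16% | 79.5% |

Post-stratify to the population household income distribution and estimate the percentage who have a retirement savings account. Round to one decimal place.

Post-stratification weights by population share, not respondent share:
  under $125k: 0.27 × 71.2 = 19.224
  $125–134k: 0.23 × 52.4 = 12.052
  $135–144k: 0.19 × 44.5 = 8.455
  $145–154k: 0.15 × 42.8 = 6.42
  $155k+: 0.16 × 79.5 = 12.72
Post-stratified estimate = 58.871 → 58.9%.

58.9%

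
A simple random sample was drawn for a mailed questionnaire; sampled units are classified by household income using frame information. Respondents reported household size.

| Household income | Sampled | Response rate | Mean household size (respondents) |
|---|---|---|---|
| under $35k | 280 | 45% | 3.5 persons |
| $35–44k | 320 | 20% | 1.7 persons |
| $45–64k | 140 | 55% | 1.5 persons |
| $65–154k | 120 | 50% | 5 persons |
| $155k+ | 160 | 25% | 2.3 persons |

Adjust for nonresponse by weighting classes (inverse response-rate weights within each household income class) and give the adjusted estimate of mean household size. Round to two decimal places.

2.65

Weighting each respondent by the inverse class response rate inflates each class back to its sampled size, so the class weight is n_sampled:
  under $35k: 280 × 3.5 = 980
  $35–44k: 320 × 1.7 = 544
  $45–64k: 140 × 1.5 = 210
  $65–154k: 120 × 5 = 600
  $155k+: 160 × 2.3 = 368
Adjusted estimate = 2702 / 1,020 = 2.64902 → 2.65.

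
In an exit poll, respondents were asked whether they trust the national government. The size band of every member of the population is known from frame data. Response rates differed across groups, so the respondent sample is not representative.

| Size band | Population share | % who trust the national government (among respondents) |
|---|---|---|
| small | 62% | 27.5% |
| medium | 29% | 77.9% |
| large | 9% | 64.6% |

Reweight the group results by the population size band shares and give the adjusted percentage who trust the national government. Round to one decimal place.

45.5%

Post-stratification weights by population share, not respondent share:
  small: 0.62 × 27.5 = 17.05
  medium: 0.29 × 77.9 = 22.591
  large: 0.09 × 64.6 = 5.814
Post-stratified estimate = 45.455 → 45.5%.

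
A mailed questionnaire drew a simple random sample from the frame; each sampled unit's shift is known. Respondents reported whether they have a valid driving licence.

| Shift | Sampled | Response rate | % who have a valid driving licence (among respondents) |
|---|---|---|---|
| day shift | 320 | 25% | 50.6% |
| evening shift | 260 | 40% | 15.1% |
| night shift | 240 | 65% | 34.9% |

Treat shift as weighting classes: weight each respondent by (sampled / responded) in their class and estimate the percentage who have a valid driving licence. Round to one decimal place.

34.7%

With weight = n_sampled/n_responded per class, the weighted class total is n_sampled:
  day shift: 320 × 50.6 = 16,192
  evening shift: 260 × 15.1 = 3926
  night shift: 240 × 34.9 = 8376
Adjusted estimate = 28,494 / 820 = 34.7488 → 34.7%.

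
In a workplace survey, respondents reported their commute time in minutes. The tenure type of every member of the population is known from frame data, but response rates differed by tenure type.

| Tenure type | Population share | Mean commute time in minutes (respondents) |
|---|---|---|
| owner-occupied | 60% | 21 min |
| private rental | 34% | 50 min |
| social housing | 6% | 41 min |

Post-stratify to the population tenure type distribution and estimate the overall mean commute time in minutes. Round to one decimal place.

32.1

Post-stratification weights by population share, not respondent share:
  owner-occupied: 0.6 × 21 = 12.6
  private rental: 0.34 × 50 = 17
  social housing: 0.06 × 41 = 2.46
Post-stratified estimate = 32.06 → 32.1.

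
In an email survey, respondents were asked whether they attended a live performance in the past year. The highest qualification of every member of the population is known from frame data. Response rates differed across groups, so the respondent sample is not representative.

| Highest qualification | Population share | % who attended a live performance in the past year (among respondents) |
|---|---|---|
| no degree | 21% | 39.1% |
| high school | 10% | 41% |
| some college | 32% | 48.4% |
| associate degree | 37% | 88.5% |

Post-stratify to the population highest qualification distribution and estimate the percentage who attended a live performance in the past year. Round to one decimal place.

60.5%

Each cell contributes population-share × respondent value:
  no degree: 0.21 × 39.1 = 8.211
  high school: 0.1 × 41 = 4.1
  some college: 0.32 × 48.4 = 15.488
  associate degree: 0.37 × 88.5 = 32.745
Post-stratified estimate = 60.544 → 60.5%.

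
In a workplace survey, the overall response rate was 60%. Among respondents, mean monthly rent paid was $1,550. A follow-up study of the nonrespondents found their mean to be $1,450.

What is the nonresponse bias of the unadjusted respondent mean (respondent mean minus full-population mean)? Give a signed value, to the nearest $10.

+$40

Nonresponse fraction = 1 − 0.6 = 0.4.
Bias = (nonresponse fraction) × (respondent mean − nonrespondent mean)
     = 0.4 × (1550 − 1450) = 0.4 × 100 = 40.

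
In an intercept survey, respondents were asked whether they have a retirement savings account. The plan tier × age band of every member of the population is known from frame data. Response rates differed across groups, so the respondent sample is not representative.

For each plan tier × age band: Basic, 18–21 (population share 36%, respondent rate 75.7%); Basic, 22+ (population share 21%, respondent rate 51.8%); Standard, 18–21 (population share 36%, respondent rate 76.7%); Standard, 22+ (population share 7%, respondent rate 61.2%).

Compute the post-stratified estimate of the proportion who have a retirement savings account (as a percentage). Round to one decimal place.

70.0%

Reweight to the known plan tier × age band distribution:
  Basic, 18–21: 0.36 × 75.7 = 27.252
  Basic, 22+: 0.21 × 51.8 = 10.878
  Standard, 18–21: 0.36 × 76.7 = 27.612
  Standard, 22+: 0.07 × 61.2 = 4.284
Post-stratified estimate = 70.026 → 70.0%.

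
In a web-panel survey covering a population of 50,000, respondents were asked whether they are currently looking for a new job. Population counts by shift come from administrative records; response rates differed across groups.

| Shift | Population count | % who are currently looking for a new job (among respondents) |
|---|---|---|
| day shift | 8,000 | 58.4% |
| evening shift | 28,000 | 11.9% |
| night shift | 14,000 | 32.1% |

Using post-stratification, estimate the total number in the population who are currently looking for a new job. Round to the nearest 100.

12,500

Each cell contributes its population count × the respondent rate:
  day shift: 8,000 × 58.4% = 4672
  evening shift: 28,000 × 11.9% = 3332
  night shift: 14,000 × 32.1% = 4494
Estimated total = 12,498 → 12,500.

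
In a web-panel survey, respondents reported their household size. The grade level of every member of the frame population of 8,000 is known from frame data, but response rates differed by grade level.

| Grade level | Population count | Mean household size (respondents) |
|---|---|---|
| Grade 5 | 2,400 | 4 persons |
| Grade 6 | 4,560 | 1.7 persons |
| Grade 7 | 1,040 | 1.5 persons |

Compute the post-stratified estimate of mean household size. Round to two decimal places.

Each cell contributes population-share × respondent value:
  Grade 5: (2,400/8,000) × 4 = 1.2
  Grade 6: (4,560/8,000) × 1.7 = 0.969
  Grade 7: (1,040/8,000) × 1.5 = 0.195
Post-stratified estimate = 2.364 → 2.36.

2.36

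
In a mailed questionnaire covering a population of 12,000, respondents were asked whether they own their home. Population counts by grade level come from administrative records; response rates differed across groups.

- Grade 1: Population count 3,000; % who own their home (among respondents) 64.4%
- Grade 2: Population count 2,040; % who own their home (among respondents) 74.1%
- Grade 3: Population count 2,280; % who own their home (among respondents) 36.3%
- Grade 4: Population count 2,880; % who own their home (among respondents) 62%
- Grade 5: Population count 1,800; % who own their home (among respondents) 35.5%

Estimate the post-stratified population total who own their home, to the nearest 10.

Each cell contributes its population count × the respondent rate:
  Grade 1: 3,000 × 64.4% = 1932
  Grade 2: 2,040 × 74.1% = 1511.64
  Grade 3: 2,280 × 36.3% = 827.64
  Grade 4: 2,880 × 62% = 1785.6
  Grade 5: 1,800 × 35.5% = 639
Estimated total = 6695.88 → 6,700.

6,700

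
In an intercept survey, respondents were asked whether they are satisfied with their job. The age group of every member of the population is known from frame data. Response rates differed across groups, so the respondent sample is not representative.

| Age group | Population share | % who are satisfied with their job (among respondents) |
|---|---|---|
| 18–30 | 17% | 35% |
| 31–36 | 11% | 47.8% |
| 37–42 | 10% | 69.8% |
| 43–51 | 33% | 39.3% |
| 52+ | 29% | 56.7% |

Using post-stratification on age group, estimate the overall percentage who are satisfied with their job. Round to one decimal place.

47.6%

Post-stratification weights by population share, not respondent share:
  18–30: 0.17 × 35 = 5.95
  31–36: 0.11 × 47.8 = 5.258
  37–42: 0.1 × 69.8 = 6.98
  43–51: 0.33 × 39.3 = 12.969
  52+: 0.29 × 56.7 = 16.443
Post-stratified estimate = 47.6 → 47.6%.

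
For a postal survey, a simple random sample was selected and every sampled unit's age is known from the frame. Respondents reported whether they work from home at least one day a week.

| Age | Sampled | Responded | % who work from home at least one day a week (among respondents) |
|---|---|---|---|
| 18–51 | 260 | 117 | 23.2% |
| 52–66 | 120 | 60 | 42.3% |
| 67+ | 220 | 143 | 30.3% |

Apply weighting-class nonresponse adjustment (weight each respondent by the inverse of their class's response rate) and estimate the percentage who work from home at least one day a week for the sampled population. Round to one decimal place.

Class response rates: 18–51 117/260 = 45%, 52–66 60/120 = 50%, 67+ 143/220 = 65%.
Weighting each respondent by the inverse class response rate inflates each class back to its sampled size, so the class weight is n_sampled:
  18–51: 260 × 23.2 = 6032
  52–66: 120 × 42.3 = 5076
  67+: 220 × 30.3 = 6666
Adjusted estimate = 17,774 / 600 = 29.6233 → 29.6%.

29.6%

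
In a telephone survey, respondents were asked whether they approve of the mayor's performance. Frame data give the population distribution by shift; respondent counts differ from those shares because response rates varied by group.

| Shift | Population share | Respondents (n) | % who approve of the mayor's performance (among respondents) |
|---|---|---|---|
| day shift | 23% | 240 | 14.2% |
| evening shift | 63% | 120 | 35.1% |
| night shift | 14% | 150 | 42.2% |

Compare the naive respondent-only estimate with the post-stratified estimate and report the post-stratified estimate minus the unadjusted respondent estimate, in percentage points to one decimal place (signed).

+3.9 percentage points

Unadjusted (pooled respondent) estimate weights by respondent counts:
  (240/510)×14.2 + (120/510)×35.1 + (150/510)×42.2 = 27.3529%
Reweighting by population shift shares:
  0.23×14.2 + 0.63×35.1 + 0.14×42.2 = 31.287%
Difference = 31.287 − 27.3529 = 3.9341 pp.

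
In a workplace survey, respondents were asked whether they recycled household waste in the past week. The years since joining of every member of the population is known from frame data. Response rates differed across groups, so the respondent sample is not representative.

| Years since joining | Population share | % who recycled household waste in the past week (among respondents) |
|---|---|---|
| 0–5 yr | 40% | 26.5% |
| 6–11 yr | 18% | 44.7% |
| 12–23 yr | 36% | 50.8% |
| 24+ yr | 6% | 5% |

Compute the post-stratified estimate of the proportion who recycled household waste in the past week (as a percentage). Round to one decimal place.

Reweight to the known years since joining distribution:
  0–5 yr: 0.4 × 26.5 = 10.6
  6–11 yr: 0.18 × 44.7 = 8.046
  12–23 yr: 0.36 × 50.8 = 18.288
  24+ yr: 0.06 × 5 = 0.3
Post-stratified estimate = 37.234 → 37.2%.

37.2%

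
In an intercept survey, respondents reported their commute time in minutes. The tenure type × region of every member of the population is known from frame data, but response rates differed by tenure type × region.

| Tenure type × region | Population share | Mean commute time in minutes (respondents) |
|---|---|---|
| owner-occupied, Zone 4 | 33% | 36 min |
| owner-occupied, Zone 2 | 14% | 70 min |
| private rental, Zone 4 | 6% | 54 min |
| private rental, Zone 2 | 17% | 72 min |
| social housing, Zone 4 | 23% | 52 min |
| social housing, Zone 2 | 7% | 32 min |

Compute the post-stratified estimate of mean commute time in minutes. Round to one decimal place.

51.4

Reweight to the known tenure type × region distribution:
  owner-occupied, Zone 4: 0.33 × 36 = 11.88
  owner-occupied, Zone 2: 0.14 × 70 = 9.8
  private rental, Zone 4: 0.06 × 54 = 3.24
  private rental, Zone 2: 0.17 × 72 = 12.24
  social housing, Zone 4: 0.23 × 52 = 11.96
  social housing, Zone 2: 0.07 × 32 = 2.24
Post-stratified estimate = 51.36 → 51.4.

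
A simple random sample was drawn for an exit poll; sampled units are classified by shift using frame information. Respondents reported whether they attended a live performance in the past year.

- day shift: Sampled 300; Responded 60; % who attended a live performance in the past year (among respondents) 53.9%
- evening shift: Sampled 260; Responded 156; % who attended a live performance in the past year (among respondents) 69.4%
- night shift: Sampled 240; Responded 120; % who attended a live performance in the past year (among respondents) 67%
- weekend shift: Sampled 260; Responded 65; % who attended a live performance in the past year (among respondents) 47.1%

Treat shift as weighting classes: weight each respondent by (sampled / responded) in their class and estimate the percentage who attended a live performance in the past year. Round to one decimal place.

59.0%

Class response rates: day shift 60/300 = 20%, evening shift 156/260 = 60%, night shift 120/240 = 50%, weekend shift 65/260 = 25%.
Each respondent's weight = sampled/responded in their class; summing within a class gives n_sampled, so:
  day shift: 300 × 53.9 = 16,170
  evening shift: 260 × 69.4 = 18,044
  night shift: 240 × 67 = 16,080
  weekend shift: 260 × 47.1 = 12,246
Adjusted estimate = 62,540 / 1,060 = 59 → 59.0%.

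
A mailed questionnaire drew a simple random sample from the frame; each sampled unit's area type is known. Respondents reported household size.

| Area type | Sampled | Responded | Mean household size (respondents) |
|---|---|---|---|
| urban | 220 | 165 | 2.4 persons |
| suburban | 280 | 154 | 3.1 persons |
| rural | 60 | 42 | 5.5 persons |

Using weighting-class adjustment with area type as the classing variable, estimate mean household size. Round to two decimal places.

3.08

Response rates by class: urban 165/220 = 75%, suburban 154/280 = 55%, rural 42/60 = 70%.
With weight = n_sampled/n_responded per class, the weighted class total is n_sampled:
  urban: 220 × 2.4 = 528
  suburban: 280 × 3.1 = 868
  rural: 60 × 5.5 = 330
Adjusted estimate = 1726 / 560 = 3.08214 → 3.08.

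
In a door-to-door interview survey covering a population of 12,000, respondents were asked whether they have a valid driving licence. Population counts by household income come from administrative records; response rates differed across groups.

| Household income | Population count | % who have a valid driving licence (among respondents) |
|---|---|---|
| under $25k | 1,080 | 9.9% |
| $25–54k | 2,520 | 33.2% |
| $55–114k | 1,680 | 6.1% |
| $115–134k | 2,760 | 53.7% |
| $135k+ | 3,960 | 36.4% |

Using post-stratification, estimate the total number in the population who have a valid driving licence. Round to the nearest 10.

3,970

Each cell contributes its population count × the respondent rate:
  under $25k: 1,080 × 9.9% = 106.92
  $25–54k: 2,520 × 33.2% = 836.64
  $55–114k: 1,680 × 6.1% = 102.48
  $115–134k: 2,760 × 53.7% = 1482.12
  $135k+: 3,960 × 36.4% = 1441.44
Estimated total = 3969.6 → 3,970.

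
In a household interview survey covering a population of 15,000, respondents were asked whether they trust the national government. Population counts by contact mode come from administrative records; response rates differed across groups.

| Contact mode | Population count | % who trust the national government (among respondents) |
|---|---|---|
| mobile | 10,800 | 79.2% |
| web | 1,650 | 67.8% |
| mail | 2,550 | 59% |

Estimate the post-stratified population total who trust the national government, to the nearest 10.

Each cell contributes its population count × the respondent rate:
  mobile: 10,800 × 79.2% = 8553.6
  web: 1,650 × 67.8% = 1118.7
  mail: 2,550 × 59% = 1504.5
Estimated total = 11176.8 → 11,180.

11,180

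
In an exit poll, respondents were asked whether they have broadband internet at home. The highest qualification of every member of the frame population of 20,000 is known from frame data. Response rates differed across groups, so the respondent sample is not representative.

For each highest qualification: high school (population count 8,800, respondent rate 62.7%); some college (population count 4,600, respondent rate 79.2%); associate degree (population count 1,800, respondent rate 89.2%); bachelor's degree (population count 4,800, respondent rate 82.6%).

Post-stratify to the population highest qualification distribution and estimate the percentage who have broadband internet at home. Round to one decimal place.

Post-stratification weights by population share, not respondent share:
  high school: (8,800/20,000) × 62.7 = 27.588
  some college: (4,600/20,000) × 79.2 = 18.216
  associate degree: (1,800/20,000) × 89.2 = 8.028
  bachelor's degree: (4,800/20,000) × 82.6 = 19.824
Post-stratified estimate = 73.656 → 73.7%.

73.7%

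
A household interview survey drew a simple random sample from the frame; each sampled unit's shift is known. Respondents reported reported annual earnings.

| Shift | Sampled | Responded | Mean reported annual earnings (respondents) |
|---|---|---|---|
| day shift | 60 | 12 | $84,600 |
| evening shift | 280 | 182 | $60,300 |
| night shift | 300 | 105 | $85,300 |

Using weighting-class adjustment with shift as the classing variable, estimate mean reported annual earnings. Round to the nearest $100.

Class response rates: day shift 12/60 = 20%, evening shift 182/280 = 65%, night shift 105/300 = 35%.
With weight = n_sampled/n_responded per class, the weighted class total is n_sampled:
  day shift: 60 × 84,600 = 5,076,000
  evening shift: 280 × 60,300 = 16,884,000
  night shift: 300 × 85,300 = 25,590,000
Adjusted estimate = 47,550,000 / 640 = 74296.9 → $74,300.

$74,300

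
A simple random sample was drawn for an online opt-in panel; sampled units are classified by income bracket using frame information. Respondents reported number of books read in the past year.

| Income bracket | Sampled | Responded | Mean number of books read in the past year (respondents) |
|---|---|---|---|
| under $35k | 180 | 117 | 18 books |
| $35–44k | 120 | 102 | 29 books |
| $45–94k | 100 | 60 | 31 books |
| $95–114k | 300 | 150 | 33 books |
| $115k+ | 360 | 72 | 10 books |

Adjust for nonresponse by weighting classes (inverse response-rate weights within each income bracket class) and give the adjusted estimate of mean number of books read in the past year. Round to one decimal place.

Response rates by class: under $35k 117/180 = 65%, $35–44k 102/120 = 85%, $45–94k 60/100 = 60%, $95–114k 150/300 = 50%, $115k+ 72/360 = 20%.
Weighting each respondent by the inverse class response rate inflates each class back to its sampled size, so the class weight is n_sampled:
  under $35k: 180 × 18 = 3240
  $35–44k: 120 × 29 = 3480
  $45–94k: 100 × 31 = 3100
  $95–114k: 300 × 33 = 9900
  $115k+: 360 × 10 = 3600
Adjusted estimate = 23,320 / 1,060 = 22 → 22.0.

22.0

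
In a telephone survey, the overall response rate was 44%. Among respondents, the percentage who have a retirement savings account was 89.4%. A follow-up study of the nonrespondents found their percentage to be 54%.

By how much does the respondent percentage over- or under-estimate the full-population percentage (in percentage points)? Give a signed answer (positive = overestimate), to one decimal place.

+19.8 percentage points

Nonresponse fraction = 1 − 0.44 = 0.56.
Bias = (nonresponse fraction) × (respondent percentage − nonrespondent percentage)
     = 0.56 × (89.4 − 54) = 0.56 × 35.4 = 19.824.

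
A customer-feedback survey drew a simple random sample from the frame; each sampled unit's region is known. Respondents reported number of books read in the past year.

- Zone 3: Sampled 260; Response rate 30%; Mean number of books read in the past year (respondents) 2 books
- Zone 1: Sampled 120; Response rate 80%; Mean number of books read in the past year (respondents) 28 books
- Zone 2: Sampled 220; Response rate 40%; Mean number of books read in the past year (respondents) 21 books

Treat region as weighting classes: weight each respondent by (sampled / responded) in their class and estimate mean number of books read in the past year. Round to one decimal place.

With weight = n_sampled/n_responded per class, the weighted class total is n_sampled:
  Zone 3: 260 × 2 = 520
  Zone 1: 120 × 28 = 3360
  Zone 2: 220 × 21 = 4620
Adjusted estimate = 8500 / 600 = 14.1667 → 14.2.

14.2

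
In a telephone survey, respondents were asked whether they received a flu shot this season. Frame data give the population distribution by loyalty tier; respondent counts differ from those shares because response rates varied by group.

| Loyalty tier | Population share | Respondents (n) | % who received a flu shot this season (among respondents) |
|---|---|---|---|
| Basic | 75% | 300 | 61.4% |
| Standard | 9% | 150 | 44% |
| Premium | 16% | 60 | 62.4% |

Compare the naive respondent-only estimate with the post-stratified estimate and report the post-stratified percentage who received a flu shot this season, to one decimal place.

60.0%

Unadjusted (pooled respondent) estimate weights by respondent counts:
  (300/510)×61.4 + (150/510)×44 + (60/510)×62.4 = 56.4%
Reweighting by population loyalty tier shares:
  0.75×61.4 + 0.09×44 + 0.16×62.4 = 59.994%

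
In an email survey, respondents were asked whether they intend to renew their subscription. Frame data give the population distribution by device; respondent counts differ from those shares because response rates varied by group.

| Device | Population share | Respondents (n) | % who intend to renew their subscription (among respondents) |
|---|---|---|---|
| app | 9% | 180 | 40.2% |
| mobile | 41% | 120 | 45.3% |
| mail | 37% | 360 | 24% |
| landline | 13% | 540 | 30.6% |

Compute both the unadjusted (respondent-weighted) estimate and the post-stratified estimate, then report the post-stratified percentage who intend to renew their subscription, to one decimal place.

Without adjustment, the pooled respondent share is:
  (180/1200)×40.2 + (120/1200)×45.3 + (360/1200)×24 + (540/1200)×30.6 = 31.53%
Post-stratifying to population shares instead:
  0.09×40.2 + 0.41×45.3 + 0.37×24 + 0.13×30.6 = 35.049%

35.0%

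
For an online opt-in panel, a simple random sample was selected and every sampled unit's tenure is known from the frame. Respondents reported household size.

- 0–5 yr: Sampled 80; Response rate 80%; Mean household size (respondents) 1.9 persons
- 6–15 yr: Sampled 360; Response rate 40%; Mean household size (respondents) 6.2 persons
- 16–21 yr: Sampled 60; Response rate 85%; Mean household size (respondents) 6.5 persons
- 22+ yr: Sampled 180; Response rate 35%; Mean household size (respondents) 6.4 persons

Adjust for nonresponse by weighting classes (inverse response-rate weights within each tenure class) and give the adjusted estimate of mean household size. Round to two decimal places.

Inverse-response-rate weighting restores each class to its sampled count, so class totals weight by n_sampled:
  0–5 yr: 80 × 1.9 = 152
  6–15 yr: 360 × 6.2 = 2232
  16–21 yr: 60 × 6.5 = 390
  22+ yr: 180 × 6.4 = 1152
Adjusted estimate = 3926 / 680 = 5.77353 → 5.77.

5.77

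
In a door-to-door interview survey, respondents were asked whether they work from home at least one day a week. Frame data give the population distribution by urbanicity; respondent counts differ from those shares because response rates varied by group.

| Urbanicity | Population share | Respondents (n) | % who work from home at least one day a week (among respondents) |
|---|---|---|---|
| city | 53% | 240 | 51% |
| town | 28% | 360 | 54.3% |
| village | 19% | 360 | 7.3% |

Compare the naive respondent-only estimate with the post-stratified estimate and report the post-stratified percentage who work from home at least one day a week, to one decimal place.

Without adjustment, the pooled respondent share is:
  (240/960)×51 + (360/960)×54.3 + (360/960)×7.3 = 35.85%
Post-stratified estimate weights by population shares:
  0.53×51 + 0.28×54.3 + 0.19×7.3 = 43.621%

43.6%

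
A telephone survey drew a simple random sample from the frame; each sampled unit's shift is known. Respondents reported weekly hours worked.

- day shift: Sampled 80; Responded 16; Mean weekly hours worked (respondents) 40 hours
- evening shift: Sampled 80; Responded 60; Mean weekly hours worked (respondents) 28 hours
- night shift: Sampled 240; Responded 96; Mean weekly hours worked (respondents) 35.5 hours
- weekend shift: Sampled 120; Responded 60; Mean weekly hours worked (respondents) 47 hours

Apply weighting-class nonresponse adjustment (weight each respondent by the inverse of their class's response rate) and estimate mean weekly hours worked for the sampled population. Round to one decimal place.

Response rates by class: day shift 16/80 = 20%, evening shift 60/80 = 75%, night shift 96/240 = 40%, weekend shift 60/120 = 50%.
Weighting each respondent by the inverse class response rate inflates each class back to its sampled size, so the class weight is n_sampled:
  day shift: 80 × 40 = 3200
  evening shift: 80 × 28 = 2240
  night shift: 240 × 35.5 = 8520
  weekend shift: 120 × 47 = 5640
Adjusted estimate = 19,600 / 520 = 37.6923 → 37.7.

37.7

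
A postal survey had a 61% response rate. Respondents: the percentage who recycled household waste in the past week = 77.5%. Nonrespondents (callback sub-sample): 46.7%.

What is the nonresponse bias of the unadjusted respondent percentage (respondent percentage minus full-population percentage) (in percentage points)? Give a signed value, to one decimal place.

+12.0 percentage points

Nonresponse fraction = 1 − 0.61 = 0.39.
Bias = (nonresponse fraction) × (respondent percentage − nonrespondent percentage)
     = 0.39 × (77.5 − 46.7) = 0.39 × 30.8 = 12.012.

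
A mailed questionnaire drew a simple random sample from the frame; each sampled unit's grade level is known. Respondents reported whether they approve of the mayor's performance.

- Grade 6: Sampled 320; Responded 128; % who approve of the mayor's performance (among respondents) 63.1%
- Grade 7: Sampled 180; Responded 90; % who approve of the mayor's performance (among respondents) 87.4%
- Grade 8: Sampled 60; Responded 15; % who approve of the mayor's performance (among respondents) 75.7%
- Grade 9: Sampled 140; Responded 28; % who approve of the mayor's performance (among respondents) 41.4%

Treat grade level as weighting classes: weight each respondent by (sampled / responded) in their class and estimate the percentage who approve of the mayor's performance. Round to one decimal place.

66.1%

Response rates by class: Grade 6 128/320 = 40%, Grade 7 90/180 = 50%, Grade 8 15/60 = 25%, Grade 9 28/140 = 20%.
Inverse-response-rate weighting restores each class to its sampled count, so class totals weight by n_sampled:
  Grade 6: 320 × 63.1 = 20,192
  Grade 7: 180 × 87.4 = 15732
  Grade 8: 60 × 75.7 = 4542
  Grade 9: 140 × 41.4 = 5796
Adjusted estimate = 46,262 / 700 = 66.0886 → 66.1%.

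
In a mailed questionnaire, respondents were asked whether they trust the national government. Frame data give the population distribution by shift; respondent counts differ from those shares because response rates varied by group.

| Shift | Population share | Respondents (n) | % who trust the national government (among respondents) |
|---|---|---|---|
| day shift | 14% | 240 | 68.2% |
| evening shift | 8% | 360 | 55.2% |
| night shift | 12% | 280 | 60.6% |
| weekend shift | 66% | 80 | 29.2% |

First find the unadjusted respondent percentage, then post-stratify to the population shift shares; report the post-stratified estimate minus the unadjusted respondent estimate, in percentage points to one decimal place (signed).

Without adjustment, the pooled respondent share is:
  (240/960)×68.2 + (360/960)×55.2 + (280/960)×60.6 + (80/960)×29.2 = 57.8583%
Post-stratifying to population shares instead:
  0.14×68.2 + 0.08×55.2 + 0.12×60.6 + 0.66×29.2 = 40.508%
Difference = 40.508 − 57.8583 = -17.3503 pp.

-17.4 percentage points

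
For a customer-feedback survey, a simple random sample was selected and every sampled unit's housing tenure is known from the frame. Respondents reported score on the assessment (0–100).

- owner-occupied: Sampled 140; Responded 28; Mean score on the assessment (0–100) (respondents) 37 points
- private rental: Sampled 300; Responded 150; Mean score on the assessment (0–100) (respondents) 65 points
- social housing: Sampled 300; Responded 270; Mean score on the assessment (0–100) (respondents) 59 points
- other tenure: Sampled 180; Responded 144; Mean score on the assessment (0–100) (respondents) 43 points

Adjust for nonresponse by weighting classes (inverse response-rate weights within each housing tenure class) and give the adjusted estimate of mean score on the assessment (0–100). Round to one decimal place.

54.5

Response rates by class: owner-occupied 28/140 = 20%, private rental 150/300 = 50%, social housing 270/300 = 90%, other tenure 144/180 = 80%.
Each respondent's weight = sampled/responded in their class; summing within a class gives n_sampled, so:
  owner-occupied: 140 × 37 = 5180
  private rental: 300 × 65 = 19,500
  social housing: 300 × 59 = 17,700
  other tenure: 180 × 43 = 7740
Adjusted estimate = 50,120 / 920 = 54.4783 → 54.5.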